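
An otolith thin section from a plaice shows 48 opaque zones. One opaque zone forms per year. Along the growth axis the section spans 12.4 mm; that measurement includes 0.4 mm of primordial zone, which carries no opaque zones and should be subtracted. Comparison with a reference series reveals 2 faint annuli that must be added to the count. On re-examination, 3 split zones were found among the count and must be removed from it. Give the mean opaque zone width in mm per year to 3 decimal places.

0.255 mm per year

Correcting the raw count gives 48 − 3 + 2 = 47 true opaque zones.
The growth record spans 12.4 − 0.4 = 12.0 mm.
Extension rate ≈ 12.0 / 47 = 0.255 mm per year.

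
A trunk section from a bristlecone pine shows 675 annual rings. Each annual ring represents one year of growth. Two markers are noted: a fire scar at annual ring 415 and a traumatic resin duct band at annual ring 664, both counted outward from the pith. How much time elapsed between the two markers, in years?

664 − 415 = 249 annual rings lie between the two events.
At one annual ring per year, 249 years elapsed between them.

249 years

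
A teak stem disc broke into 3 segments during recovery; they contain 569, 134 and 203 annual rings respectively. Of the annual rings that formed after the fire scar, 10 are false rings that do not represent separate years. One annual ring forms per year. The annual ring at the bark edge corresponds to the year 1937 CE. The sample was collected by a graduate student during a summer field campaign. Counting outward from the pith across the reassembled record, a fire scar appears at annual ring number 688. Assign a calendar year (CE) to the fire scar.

Total annual rings = 569 + 134 + 203 = 906.
906 − 688 = 218 annual rings lie beyond the fire scar toward the bark edge.
218 − 10 false = 208 true annual rings after the fire scar.
The annual ring at the bark edge is 1937 CE, so the fire scar dates to 1937 − 208 = 1729 CE.

1729 CE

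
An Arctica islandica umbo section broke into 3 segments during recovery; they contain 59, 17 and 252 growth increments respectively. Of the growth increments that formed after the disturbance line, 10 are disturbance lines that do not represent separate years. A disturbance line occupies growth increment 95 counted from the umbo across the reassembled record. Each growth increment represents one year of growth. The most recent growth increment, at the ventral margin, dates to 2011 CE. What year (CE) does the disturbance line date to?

1788 CE

Total growth increments = 59 + 17 + 252 = 328.
328 − 95 = 233 growth increments lie beyond the disturbance line toward the ventral margin.
Removing the 10 false growth increments leaves 233 − 10 = 223 true growth increments beyond the disturbance line.
Counting back 223 years from 2011 CE places the disturbance line in 2011 − 223 = 1788 CE.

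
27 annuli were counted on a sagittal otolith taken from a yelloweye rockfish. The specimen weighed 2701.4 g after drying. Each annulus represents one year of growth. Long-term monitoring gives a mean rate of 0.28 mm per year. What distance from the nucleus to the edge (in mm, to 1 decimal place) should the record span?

The record spans 27 years at 0.28 mm per year.
27 years at 0.28 mm/year gives 0.28 × 27 = 7.6 mm.

7.6 mm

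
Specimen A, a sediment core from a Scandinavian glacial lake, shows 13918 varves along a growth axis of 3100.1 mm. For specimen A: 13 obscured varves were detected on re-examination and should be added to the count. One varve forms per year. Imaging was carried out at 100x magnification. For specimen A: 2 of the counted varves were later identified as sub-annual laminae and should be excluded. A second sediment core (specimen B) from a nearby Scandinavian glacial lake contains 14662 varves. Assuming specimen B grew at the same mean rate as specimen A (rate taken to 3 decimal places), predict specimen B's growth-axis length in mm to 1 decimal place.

Specimen A: true varve count = 13918 − 2 + 13 = 13929.
A: 3100.1 mm over 13929 years gives 3100.1 / 13929 ≈ 0.223 mm/yr.
For B, 0.223 mm/year × 14662 years = 3269.6 mm.

3269.6 mm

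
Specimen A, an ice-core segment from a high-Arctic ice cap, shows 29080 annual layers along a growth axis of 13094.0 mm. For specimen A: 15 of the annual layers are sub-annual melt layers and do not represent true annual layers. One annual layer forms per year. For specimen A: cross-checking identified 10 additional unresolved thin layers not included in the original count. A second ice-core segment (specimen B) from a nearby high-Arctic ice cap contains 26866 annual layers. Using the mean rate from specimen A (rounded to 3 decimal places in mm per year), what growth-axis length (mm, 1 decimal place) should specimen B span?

12089.7 mm

Specimen A: adjusted count: 29080 − 15 + 10 = 29075 annual layers.
A: Extension rate ≈ 13094.0 / 29075 = 0.450 mm/year.
Length of B = 0.450 × 26866 = 12089.7 mm.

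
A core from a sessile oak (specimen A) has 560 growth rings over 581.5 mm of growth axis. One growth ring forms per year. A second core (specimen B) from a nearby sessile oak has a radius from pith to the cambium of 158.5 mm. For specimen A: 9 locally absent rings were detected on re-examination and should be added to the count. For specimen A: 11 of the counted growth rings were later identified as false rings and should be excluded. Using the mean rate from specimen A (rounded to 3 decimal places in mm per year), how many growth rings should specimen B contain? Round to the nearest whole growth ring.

Specimen A: after corrections the count is 560 − 11 + 9 = 558 growth rings.
A: Mean rate = 581.5 mm / 558 years ≈ 1.042 mm/year.
For B, 158.5 / 1.042 = 152.11 years ≈ 152 growth rings.

152 growth rings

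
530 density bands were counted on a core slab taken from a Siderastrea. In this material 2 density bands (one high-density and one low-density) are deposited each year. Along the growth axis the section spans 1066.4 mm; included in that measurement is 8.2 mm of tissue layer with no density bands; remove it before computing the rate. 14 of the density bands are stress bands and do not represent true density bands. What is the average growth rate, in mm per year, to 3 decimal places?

4.102 mm per year

Correcting the raw count gives 530 − 14 = 516 true density bands.
With 2 density bands per year, 516 / 2 = 258 years.
Net length = 1066.4 − 8.2 = 1058.2 mm.
Mean rate = 1058.2 mm / 258 years ≈ 4.102 mm per year.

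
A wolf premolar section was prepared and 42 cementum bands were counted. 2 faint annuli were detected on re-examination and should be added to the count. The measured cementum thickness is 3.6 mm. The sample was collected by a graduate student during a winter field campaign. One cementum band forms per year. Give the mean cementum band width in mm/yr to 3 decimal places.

After corrections the count is 42 + 2 = 44 cementum bands.
Extension rate ≈ 3.6 / 44 = 0.082 mm/yr.

0.082 mm/yr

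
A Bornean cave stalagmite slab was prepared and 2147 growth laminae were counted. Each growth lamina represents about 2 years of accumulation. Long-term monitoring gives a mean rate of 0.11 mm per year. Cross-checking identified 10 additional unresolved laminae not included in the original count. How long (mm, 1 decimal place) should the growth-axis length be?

474.5 mm

Adjusted count: 2147 + 10 = 2157 growth laminae.
At 2 years per growth lamina, 2157 × 2 = 4314 years.
Length ≈ 0.11 × 4314 = 474.5 mm.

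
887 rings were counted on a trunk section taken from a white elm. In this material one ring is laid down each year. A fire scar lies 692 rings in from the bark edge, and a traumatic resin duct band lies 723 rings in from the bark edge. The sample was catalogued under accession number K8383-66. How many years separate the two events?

Separation: 723 − 692 = 31 rings.
That is 31 years at one ring per year.

31 yr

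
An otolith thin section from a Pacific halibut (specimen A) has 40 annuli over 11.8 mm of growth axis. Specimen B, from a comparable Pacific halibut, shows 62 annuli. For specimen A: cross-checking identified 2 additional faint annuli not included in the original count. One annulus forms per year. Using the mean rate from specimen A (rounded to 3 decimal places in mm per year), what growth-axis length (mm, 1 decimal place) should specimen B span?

17.4 mm

Specimen A: true annulus count = 40 + 2 = 42.
A: 11.8 mm over 42 years gives 11.8 / 42 ≈ 0.281 mm/yr.
B's length ≈ 0.281 × 62 = 17.4 mm.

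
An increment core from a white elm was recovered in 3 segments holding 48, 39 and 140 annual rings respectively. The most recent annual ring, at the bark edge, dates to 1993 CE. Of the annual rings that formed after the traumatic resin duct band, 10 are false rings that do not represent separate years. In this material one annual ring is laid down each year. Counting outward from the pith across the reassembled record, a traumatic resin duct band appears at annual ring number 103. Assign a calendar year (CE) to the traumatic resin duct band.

Total annual rings = 48 + 39 + 140 = 227.
227 − 103 = 124 annual rings lie beyond the traumatic resin duct band toward the bark edge.
124 − 10 false = 114 true annual rings after the traumatic resin duct band.
1993 − 114 = 1879 CE.

1879 CE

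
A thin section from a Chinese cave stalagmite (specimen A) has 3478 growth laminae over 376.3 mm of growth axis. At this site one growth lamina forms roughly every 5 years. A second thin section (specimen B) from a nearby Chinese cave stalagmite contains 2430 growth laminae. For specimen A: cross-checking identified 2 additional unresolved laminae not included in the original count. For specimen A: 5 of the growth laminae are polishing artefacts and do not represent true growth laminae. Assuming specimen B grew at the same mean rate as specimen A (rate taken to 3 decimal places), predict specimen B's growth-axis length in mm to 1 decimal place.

267.3 mm

Specimen A: adjusted count: 3478 − 5 + 2 = 3475 growth laminae.
Specimen A: multiplying by 5 years per growth lamina: 3475 × 5 = 17375 years.
A: Extension rate ≈ 376.3 / 17375 = 0.022 mm/yr.
Specimen B: at 5 years per growth lamina, 2430 × 5 = 12150 years. B's length ≈ 0.022 × 12150 = 267.3 mm.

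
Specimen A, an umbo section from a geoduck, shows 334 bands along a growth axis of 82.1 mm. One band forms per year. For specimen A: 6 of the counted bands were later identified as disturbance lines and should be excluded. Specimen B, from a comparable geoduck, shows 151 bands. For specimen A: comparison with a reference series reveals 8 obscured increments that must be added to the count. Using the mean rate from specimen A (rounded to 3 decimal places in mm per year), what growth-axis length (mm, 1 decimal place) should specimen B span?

Specimen A: adjusted count: 334 − 6 + 8 = 336 bands.
A: 82.1 mm over 336 years gives 82.1 / 336 ≈ 0.244 mm/year.
B's length ≈ 0.244 × 151 = 36.8 mm.

36.8 mm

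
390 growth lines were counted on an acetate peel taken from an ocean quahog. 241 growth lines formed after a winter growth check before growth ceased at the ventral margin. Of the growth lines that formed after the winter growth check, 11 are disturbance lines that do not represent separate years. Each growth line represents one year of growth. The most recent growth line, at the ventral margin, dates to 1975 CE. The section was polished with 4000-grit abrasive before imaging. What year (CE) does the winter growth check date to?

1745 CE

241 growth lines formed after the winter growth check.
Removing the 11 false growth lines leaves 241 − 11 = 230 true growth lines beyond the winter growth check.
1975 − 230 = 1745 CE.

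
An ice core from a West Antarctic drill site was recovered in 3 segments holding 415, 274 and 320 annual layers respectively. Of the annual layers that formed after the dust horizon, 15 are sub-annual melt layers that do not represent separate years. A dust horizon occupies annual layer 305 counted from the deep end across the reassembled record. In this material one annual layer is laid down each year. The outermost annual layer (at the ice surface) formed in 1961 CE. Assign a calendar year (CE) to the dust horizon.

Total annual layers = 415 + 274 + 320 = 1009.
The dust horizon sits at annual layer 305 from the deep end, so 1009 − 305 = 704 annual layers formed after it.
Excluding 15 false annual layers: 704 − 15 = 689.
The annual layer at the ice surface is 1961 CE, so the dust horizon dates to 1961 − 689 = 1272 CE.

1272 CE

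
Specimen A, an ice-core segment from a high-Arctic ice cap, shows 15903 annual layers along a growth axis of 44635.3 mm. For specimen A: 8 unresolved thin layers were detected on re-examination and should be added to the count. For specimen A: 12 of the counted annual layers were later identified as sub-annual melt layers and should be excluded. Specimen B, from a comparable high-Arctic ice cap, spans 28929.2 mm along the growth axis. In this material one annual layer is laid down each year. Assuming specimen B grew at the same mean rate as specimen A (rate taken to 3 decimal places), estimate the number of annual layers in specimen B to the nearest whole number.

Specimen A: adjusted count: 15903 − 12 + 8 = 15899 annual layers.
A: Mean rate = 44635.3 mm / 15899 years ≈ 2.807 mm per year.
For B, 28929.2 / 2.807 = 10306.09 years ≈ 10306 annual layers.

10306 annual layers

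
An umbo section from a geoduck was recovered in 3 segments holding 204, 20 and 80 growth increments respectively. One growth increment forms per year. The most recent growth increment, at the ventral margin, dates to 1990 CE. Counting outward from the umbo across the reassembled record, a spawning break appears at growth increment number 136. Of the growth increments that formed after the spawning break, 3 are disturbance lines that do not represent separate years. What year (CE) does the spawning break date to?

Total growth increments = 204 + 20 + 80 = 304.
304 − 136 = 168 growth increments lie beyond the spawning break toward the ventral margin.
168 − 3 false = 165 true growth increments after the spawning break.
The growth increment at the ventral margin is 1990 CE, so the spawning break dates to 1990 − 165 = 1825 CE.

1825 CE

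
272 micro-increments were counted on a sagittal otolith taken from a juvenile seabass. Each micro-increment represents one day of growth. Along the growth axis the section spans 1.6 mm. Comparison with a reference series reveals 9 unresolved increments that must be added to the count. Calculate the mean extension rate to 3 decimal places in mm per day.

0.006 mm per day

Adjusted count: 272 + 9 = 281 micro-increments.
1.6 mm over 281 days gives 1.6 / 281 ≈ 0.006 mm per day.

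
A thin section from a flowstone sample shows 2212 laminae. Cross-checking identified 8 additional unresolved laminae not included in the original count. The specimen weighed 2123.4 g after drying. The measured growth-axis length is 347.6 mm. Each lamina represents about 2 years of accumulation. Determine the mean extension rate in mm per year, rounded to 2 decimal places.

0.08 mm per year

True lamina count = 2212 + 8 = 2220.
At 2 years per lamina, 2220 × 2 = 4440 years.
347.6 mm over 4440 years gives 347.6 / 4440 ≈ 0.08 mm per year.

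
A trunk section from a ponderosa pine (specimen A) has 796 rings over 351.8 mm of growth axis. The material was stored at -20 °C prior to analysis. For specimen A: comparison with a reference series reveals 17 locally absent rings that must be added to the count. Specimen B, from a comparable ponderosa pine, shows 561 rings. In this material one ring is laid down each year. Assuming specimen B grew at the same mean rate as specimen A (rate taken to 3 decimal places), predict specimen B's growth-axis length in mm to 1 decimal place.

Specimen A: true ring count = 796 + 17 = 813.
A: Mean rate = 351.8 mm / 813 years ≈ 0.433 mm/yr.
B's length ≈ 0.433 × 561 = 242.9 mm.

242.9 mm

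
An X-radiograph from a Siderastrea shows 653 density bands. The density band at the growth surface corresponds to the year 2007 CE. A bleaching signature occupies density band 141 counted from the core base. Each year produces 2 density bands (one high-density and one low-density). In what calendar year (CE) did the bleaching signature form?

653 − 141 = 512 density bands lie beyond the bleaching signature toward the growth surface.
With 2 density bands per year, 512 / 2 = 256 years.
Counting back 256 years from 2007 CE places the bleaching signature in 2007 − 256 = 1751 CE.

1751 CE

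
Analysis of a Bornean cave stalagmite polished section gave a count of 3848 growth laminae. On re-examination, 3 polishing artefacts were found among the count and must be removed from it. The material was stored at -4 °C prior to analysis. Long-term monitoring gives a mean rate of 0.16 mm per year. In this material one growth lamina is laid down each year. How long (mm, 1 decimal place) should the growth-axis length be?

615.2 mm

After corrections the count is 3848 − 3 = 3845 growth laminae.
Predicted length = 0.16 mm/year × 3845 years = 615.2 mm.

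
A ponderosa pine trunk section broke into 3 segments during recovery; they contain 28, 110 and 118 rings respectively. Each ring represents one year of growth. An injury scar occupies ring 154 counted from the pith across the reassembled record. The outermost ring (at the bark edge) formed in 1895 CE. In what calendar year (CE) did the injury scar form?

Total rings = 28 + 110 + 118 = 256.
Between ring 154 and the bark edge there are 256 − 154 = 102 rings.
Counting back 102 years from 1895 CE places the injury scar in 1895 − 102 = 1793 CE.

1793 CE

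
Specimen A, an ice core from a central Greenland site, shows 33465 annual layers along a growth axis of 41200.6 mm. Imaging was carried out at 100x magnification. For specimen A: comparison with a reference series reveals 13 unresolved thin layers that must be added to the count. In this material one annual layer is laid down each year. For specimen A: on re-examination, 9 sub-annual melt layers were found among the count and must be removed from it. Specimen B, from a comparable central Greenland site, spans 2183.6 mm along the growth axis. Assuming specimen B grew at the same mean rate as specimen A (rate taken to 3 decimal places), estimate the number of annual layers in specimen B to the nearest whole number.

Specimen A: adjusted count: 33465 − 9 + 13 = 33469 annual layers.
A: Mean rate = 41200.6 mm / 33469 years ≈ 1.231 mm/yr.
Specimen B: 2183.6 mm / 1.231 mm per year = 1773.84 years ≈ 1774 annual layers.

1774 annual layers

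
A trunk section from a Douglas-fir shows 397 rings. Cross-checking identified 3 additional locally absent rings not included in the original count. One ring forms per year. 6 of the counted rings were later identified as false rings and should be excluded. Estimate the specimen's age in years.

Adjusted count: 397 − 6 + 3 = 394 rings.
With a one-to-one ring periodicity this is 394 years.

394 yr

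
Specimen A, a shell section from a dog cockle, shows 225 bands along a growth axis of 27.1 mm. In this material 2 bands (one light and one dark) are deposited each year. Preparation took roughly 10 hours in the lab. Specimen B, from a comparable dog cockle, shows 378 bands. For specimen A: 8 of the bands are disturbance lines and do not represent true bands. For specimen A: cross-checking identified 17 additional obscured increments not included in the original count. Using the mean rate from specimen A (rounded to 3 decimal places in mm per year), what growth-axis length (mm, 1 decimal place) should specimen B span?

Specimen A: correcting the raw count gives 225 − 8 + 17 = 234 true bands.
Specimen A: with 2 bands per year, 234 / 2 = 117 years.
A: Extension rate ≈ 27.1 / 117 = 0.232 mm per year.
Specimen B: with 2 bands per year, 378 / 2 = 189 years. For B, 0.232 mm/year × 189 years = 43.8 mm.

43.8 mm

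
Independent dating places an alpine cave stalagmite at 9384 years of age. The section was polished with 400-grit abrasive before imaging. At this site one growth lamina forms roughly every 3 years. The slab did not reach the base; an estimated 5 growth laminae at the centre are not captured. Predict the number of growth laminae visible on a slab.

One growth lamina every 3 years means 9384 / 3 = 3128 growth laminae.
Subtracting the 5 growth laminae not captured gives 3128 − 5 = 3123 growth laminae in the record.

3123 growth laminae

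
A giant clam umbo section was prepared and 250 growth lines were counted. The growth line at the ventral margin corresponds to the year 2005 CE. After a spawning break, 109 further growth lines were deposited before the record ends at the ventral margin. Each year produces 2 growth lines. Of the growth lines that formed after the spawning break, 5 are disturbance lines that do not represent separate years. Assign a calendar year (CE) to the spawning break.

1953 CE

109 growth lines formed after the spawning break.
Excluding 5 false growth lines: 109 − 5 = 104.
Dividing by 2 growth lines per year: 104 / 2 = 52 years.
The growth line at the ventral margin is 2005 CE, so the spawning break dates to 2005 − 52 = 1953 CE.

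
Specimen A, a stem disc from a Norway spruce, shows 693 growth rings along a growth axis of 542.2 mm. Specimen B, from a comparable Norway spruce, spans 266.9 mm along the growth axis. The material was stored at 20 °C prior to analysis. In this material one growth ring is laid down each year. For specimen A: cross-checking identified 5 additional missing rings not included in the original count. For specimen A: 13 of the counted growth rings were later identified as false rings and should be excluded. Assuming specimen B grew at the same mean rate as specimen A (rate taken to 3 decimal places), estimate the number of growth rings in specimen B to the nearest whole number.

337 growth rings

Specimen A: true growth ring count = 693 − 13 + 5 = 685.
A: Mean rate = 542.2 mm / 685 years ≈ 0.792 mm/year.
For B, 266.9 / 0.792 = 336.99 years ≈ 337 growth rings.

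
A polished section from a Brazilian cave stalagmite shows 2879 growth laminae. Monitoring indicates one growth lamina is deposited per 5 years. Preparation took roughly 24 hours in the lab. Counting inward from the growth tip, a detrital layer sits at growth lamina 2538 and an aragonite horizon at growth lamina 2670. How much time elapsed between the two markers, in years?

660 years

The two markers are separated by 2670 − 2538 = 132 growth laminae.
At 5 years per growth lamina, 132 × 5 = 660 years.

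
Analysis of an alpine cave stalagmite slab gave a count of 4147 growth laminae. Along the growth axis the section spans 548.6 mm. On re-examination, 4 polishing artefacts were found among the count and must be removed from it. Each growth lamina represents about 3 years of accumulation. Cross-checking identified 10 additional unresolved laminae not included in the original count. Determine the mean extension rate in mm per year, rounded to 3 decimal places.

0.044 mm per year

True growth lamina count = 4147 − 4 + 10 = 4153.
Multiplying by 3 years per growth lamina: 4153 × 3 = 12459 years.
Extension rate ≈ 548.6 / 12459 = 0.044 mm per year.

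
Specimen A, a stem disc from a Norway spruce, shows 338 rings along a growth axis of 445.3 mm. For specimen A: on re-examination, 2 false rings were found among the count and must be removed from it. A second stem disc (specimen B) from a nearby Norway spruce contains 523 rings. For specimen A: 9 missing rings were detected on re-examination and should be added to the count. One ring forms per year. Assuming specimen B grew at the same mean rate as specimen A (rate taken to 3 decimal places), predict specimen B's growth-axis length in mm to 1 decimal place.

Specimen A: adjusted count: 338 − 2 + 9 = 345 rings.
A: 445.3 mm over 345 years gives 445.3 / 345 ≈ 1.291 mm per year.
Length of B = 1.291 × 523 = 675.2 mm.

675.2 mm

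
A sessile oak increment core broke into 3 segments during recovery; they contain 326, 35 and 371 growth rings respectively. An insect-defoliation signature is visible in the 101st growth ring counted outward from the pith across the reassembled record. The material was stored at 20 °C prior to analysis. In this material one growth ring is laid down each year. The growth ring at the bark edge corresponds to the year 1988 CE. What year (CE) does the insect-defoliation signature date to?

1357 CE

Total growth rings = 326 + 35 + 371 = 732.
The insect-defoliation signature sits at growth ring 101 from the pith, so 732 − 101 = 631 growth rings formed after it.
The growth ring at the bark edge is 1988 CE, so the insect-defoliation signature dates to 1988 − 631 = 1357 CE.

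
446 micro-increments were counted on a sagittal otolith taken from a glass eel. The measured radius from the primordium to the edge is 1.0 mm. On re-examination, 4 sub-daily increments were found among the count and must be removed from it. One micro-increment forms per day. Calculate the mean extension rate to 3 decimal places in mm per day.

After corrections the count is 446 − 4 = 442 micro-increments.
Extension rate ≈ 1.0 / 442 = 0.002 mm per day.

0.002 mm per day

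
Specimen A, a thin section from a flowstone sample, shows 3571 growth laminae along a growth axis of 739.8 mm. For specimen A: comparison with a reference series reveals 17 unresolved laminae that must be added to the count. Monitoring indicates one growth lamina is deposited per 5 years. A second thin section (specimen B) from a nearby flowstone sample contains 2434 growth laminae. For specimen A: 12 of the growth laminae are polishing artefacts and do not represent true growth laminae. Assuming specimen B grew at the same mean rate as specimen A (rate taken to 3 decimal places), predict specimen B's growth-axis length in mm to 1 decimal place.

499.0 mm

Specimen A: true growth lamina count = 3571 − 12 + 17 = 3576.
Specimen A: 3576 growth laminae at 5 years each span 3576 × 5 = 17880 years.
A: Extension rate ≈ 739.8 / 17880 = 0.041 mm per year.
Specimen B: multiplying by 5 years per growth lamina: 2434 × 5 = 12170 years. Length of B = 0.041 × 12170 = 499.0 mm.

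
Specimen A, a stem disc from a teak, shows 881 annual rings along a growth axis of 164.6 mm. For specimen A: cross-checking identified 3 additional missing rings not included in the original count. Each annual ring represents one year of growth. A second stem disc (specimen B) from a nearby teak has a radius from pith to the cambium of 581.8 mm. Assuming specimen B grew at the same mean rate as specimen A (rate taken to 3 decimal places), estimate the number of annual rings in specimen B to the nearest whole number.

3128 annual rings

Specimen A: true annual ring count = 881 + 3 = 884.
A: 164.6 mm over 884 years gives 164.6 / 884 ≈ 0.186 mm/yr.
Specimen B: 581.8 mm / 0.186 mm per year = 3127.96 years ≈ 3128 annual rings.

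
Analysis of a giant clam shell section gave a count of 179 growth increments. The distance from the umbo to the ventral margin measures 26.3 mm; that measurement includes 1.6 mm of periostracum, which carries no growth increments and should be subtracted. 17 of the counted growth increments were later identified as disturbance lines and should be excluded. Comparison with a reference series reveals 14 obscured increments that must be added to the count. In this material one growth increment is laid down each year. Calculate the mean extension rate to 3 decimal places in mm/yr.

0.140 mm/yr

True growth increment count = 179 − 17 + 14 = 176.
Net length = 26.3 − 1.6 = 24.7 mm.
24.7 mm over 176 years gives 24.7 / 176 ≈ 0.140 mm/yr.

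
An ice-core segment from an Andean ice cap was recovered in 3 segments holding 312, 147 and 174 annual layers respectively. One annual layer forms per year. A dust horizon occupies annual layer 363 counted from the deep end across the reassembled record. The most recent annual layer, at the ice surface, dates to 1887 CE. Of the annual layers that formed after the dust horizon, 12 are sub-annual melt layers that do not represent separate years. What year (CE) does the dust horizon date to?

1629 CE

Total annual layers = 312 + 147 + 174 = 633.
The dust horizon sits at annual layer 363 from the deep end, so 633 − 363 = 270 annual layers formed after it.
270 − 12 false = 258 true annual layers after the dust horizon.
Counting back 258 years from 1887 CE places the dust horizon in 1887 − 258 = 1629 CE.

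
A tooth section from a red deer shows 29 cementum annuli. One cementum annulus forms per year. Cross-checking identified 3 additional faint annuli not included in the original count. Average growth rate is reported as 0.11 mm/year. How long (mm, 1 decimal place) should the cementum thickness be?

Adjusted count: 29 + 3 = 32 cementum annuli.
32 years at 0.11 mm/year gives 0.11 × 32 = 3.5 mm.

3.5 mm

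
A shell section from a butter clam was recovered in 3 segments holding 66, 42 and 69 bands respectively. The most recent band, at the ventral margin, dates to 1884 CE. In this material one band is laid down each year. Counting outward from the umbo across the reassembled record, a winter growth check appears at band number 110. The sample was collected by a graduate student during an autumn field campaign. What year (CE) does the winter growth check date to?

1817 CE

Total bands = 66 + 42 + 69 = 177.
Between band 110 and the ventral margin there are 177 − 110 = 67 bands.
The band at the ventral margin is 1884 CE, so the winter growth check dates to 1884 − 67 = 1817 CE.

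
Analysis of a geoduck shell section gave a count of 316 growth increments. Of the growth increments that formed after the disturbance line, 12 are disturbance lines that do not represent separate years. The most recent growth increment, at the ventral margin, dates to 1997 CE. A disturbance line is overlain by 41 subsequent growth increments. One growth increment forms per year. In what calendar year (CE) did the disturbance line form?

1968 CE

There are 41 growth increments younger than the disturbance line.
Removing the 12 false growth increments leaves 41 − 12 = 29 true growth increments beyond the disturbance line.
Counting back 29 years from 1997 CE places the disturbance line in 1997 − 29 = 1968 CE.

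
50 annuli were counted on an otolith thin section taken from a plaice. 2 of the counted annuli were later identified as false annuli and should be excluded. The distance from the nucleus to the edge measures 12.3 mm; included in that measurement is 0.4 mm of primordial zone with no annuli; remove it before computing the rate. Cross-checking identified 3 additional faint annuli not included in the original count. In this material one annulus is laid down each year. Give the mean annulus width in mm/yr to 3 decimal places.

After corrections the count is 50 − 2 + 3 = 51 annuli.
The growth record spans 12.3 − 0.4 = 11.9 mm.
Extension rate ≈ 11.9 / 51 = 0.233 mm/yr.

0.233 mm/yr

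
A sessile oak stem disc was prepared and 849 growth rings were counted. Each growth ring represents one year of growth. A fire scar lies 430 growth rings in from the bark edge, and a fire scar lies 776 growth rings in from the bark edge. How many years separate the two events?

The two markers are separated by 776 − 430 = 346 growth rings.
That is 346 years at one growth ring per year.

346 yr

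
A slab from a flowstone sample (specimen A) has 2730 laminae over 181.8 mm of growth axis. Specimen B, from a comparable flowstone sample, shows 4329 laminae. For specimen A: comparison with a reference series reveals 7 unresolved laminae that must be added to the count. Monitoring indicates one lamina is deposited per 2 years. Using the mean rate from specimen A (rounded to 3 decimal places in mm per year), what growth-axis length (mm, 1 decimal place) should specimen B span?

285.7 mm

Specimen A: adjusted count: 2730 + 7 = 2737 laminae.
Specimen A: 2737 laminae at 2 years each span 2737 × 2 = 5474 years.
A: Extension rate ≈ 181.8 / 5474 = 0.033 mm per year.
Specimen B: 4329 laminae at 2 years each span 4329 × 2 = 8658 years. Length of B = 0.033 × 8658 = 285.7 mm.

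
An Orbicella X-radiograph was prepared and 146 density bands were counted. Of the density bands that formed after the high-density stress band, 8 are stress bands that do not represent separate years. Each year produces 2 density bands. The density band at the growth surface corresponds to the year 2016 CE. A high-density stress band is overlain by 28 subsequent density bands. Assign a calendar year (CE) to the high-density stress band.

2006 CE

There are 28 density bands younger than the high-density stress band.
28 − 8 false = 20 true density bands after the high-density stress band.
20 density bands at 2 per year is 20 / 2 = 10 years.
2016 − 10 = 2006 CE.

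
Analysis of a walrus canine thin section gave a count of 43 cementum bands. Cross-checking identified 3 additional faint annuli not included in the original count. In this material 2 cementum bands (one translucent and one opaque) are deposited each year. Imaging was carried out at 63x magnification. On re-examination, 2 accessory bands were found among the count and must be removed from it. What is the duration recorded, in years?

True cementum band count = 43 − 2 + 3 = 44.
44 cementum bands at 2 per year is 44 / 2 = 22 years.

22 yr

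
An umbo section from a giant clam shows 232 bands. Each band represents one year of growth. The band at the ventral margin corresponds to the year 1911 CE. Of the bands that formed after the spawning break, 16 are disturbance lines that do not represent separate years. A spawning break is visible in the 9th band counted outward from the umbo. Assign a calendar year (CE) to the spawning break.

1704 CE

Between band 9 and the ventral margin there are 232 − 9 = 223 bands.
Excluding 16 false bands: 223 − 16 = 207.
1911 − 207 = 1704 CE.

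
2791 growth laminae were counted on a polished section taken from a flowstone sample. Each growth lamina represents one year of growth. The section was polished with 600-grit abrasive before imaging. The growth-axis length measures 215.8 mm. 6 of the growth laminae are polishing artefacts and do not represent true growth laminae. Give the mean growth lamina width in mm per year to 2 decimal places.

True growth lamina count = 2791 − 6 = 2785.
Mean rate = 215.8 mm / 2785 years ≈ 0.08 mm per year.

0.08 mm per year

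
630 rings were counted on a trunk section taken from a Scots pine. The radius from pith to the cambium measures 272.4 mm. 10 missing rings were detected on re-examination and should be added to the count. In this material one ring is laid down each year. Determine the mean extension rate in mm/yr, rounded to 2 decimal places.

Correcting the raw count gives 630 + 10 = 640 true rings.
Mean rate = 272.4 mm / 640 years ≈ 0.43 mm/yr.

0.43 mm/yr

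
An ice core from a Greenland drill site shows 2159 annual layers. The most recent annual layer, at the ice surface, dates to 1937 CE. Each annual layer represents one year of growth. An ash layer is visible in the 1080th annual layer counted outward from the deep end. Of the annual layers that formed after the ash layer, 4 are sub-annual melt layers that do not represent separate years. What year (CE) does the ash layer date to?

The ash layer sits at annual layer 1080 from the deep end, so 2159 − 1080 = 1079 annual layers formed after it.
1079 − 4 false = 1075 true annual layers after the ash layer.
The annual layer at the ice surface is 1937 CE, so the ash layer dates to 1937 − 1075 = 862 CE.

862 CE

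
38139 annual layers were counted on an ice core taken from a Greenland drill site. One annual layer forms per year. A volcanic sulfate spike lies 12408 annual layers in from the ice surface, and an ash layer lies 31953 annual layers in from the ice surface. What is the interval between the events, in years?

31953 − 12408 = 19545 annual layers lie between the two events.
That is 19545 years at one annual layer per year.

19545 years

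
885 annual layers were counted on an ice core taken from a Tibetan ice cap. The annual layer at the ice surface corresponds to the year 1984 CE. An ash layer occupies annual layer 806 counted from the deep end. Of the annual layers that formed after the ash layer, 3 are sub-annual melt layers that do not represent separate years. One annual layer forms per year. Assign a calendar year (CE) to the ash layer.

1908 CE

The ash layer sits at annual layer 806 from the deep end, so 885 − 806 = 79 annual layers formed after it.
Removing the 3 false annual layers leaves 79 − 3 = 76 true annual layers beyond the ash layer.
1984 − 76 = 1908 CE.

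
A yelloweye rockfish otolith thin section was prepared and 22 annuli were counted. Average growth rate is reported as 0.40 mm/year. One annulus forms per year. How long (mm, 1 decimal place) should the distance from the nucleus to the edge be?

8.8 mm

22 years of growth are recorded.
Length ≈ 0.40 × 22 = 8.8 mm.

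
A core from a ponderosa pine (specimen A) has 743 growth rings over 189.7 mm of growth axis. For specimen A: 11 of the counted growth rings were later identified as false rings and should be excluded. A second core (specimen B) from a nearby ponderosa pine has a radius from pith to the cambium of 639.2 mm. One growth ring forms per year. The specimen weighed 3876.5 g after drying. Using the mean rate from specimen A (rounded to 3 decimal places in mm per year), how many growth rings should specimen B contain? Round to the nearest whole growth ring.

2468 growth rings

Specimen A: true growth ring count = 743 − 11 = 732.
A: Mean rate = 189.7 mm / 732 years ≈ 0.259 mm per year.
Specimen B: 639.2 mm / 0.259 mm per year = 2467.95 years ≈ 2468 growth rings.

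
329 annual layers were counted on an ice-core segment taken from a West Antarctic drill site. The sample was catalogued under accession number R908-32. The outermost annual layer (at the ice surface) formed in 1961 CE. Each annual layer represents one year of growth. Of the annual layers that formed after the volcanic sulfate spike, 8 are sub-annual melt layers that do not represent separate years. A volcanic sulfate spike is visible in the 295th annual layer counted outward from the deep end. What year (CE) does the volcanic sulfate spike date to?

Between annual layer 295 and the ice surface there are 329 − 295 = 34 annual layers.
Removing the 8 false annual layers leaves 34 − 8 = 26 true annual layers beyond the volcanic sulfate spike.
1961 − 26 = 1935 CE.

1935 CE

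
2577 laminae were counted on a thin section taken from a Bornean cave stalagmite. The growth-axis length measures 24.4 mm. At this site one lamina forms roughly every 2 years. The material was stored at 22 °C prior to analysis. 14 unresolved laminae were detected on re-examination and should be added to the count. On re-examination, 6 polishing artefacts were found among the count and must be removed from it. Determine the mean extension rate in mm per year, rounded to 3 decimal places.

After corrections the count is 2577 − 6 + 14 = 2585 laminae.
At 2 years per lamina, 2585 × 2 = 5170 years.
Mean rate = 24.4 mm / 5170 years ≈ 0.005 mm per year.

0.005 mm per year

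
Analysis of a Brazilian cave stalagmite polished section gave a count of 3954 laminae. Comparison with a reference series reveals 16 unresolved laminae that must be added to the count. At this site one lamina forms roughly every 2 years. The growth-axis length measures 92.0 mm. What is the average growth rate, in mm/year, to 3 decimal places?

True lamina count = 3954 + 16 = 3970.
3970 laminae at 2 years each span 3970 × 2 = 7940 years.
Extension rate ≈ 92.0 / 7940 = 0.012 mm/year.

0.012 mm/year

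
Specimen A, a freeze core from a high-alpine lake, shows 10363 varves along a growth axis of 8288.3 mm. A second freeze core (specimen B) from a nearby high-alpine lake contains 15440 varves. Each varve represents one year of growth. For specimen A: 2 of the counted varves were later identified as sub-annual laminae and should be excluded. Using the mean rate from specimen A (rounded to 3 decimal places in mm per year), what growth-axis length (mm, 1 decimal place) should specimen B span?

Specimen A: true varve count = 10363 − 2 = 10361.
A: Extension rate ≈ 8288.3 / 10361 = 0.800 mm per year.
Length of B = 0.800 × 15440 = 12352.0 mm.

12352.0 mm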